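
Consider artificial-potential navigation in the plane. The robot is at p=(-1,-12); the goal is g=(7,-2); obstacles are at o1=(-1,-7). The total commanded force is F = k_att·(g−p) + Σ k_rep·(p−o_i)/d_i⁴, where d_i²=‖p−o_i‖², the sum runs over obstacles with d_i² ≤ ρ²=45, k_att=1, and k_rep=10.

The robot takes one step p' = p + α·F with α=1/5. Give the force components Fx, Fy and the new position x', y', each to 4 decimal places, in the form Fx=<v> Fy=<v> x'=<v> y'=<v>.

F_att = 1·(g−p) = 1·(8,10) = (8.0000,10.0000)
o1: d²=25 ≤ ρ²=45; F_rep = 10·(0,-5)/25² = (0.0000,-0.0800)
F = F_att + ΣF_rep = (8.0000,9.9200)
p' = p + 1/5·F = (0.6000,-10.0160)

Fx=8.0000 Fy=9.9200 x'=0.6000 y'=-10.0160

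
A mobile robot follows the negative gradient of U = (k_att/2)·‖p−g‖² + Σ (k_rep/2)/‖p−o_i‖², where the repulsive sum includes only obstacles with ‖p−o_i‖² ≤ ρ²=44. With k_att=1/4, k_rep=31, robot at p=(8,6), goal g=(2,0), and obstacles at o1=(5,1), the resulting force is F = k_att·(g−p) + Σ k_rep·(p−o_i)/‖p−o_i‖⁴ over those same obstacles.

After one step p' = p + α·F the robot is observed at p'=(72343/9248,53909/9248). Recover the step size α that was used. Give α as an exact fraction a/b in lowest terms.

F_att = 1/4·(g−p) = 1/4·(-6,-6) = (-1.5000,-1.5000)
o1: d²=34 ≤ ρ²=44; F_rep = 31·(3,5)/34² = (0.0804,0.1341)
F = F_att + ΣF_rep = (-1.4196,-1.3659)
Δp = p'−p = (-0.1774,-0.1707); α = Δx/Fx = (-1641/9248) / (-1641/1156) = 1/8
check: Δy/Fy = (-1579/9248) / (-1579/1156) = 1/8 ✓

α = 1/8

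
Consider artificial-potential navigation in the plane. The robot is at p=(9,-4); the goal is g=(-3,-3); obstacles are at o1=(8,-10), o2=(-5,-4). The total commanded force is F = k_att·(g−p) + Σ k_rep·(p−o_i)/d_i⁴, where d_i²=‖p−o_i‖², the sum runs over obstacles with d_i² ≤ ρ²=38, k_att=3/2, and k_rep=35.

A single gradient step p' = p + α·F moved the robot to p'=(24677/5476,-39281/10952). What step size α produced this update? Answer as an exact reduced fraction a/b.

α = 1/4

F_att = 3/2·(g−p) = 3/2·(-12,1) = (-18.0000,1.5000)
o1: d²=37 ≤ ρ²=38; F_rep = 35·(1,6)/37² = (0.0256,0.1534)
o2: d²=196 > ρ²=38 → inactive
F = F_att + ΣF_rep = (-17.9744,1.6534)
Δp = p'−p = (-4.4936,0.4133); α = Δx/Fx = (-24607/5476) / (-24607/1369) = 1/4
check: Δy/Fy = (4527/10952) / (4527/2738) = 1/4 ✓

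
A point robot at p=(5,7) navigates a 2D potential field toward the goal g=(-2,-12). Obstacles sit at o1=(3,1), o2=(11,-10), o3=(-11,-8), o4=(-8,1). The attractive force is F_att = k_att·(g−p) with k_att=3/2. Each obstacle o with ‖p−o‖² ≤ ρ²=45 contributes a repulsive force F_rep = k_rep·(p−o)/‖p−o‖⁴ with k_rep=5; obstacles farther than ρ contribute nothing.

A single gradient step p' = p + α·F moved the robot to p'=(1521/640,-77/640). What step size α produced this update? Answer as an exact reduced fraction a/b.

α = 1/4

F_att = 3/2·(g−p) = 3/2·(-7,-19) = (-10.5000,-28.5000)
o1: d²=40 ≤ ρ²=45; F_rep = 5·(2,6)/40² = (0.0063,0.0187)
o2: d²=325 > ρ²=45 → inactive
o3: d²=481 > ρ²=45 → inactive
o4: d²=205 > ρ²=45 → inactive
F = F_att + ΣF_rep = (-10.4938,-28.4812)
Δp = p'−p = (-2.6234,-7.1203); α = Δx/Fx = (-1679/640) / (-1679/160) = 1/4
check: Δy/Fy = (-4557/640) / (-4557/160) = 1/4 ✓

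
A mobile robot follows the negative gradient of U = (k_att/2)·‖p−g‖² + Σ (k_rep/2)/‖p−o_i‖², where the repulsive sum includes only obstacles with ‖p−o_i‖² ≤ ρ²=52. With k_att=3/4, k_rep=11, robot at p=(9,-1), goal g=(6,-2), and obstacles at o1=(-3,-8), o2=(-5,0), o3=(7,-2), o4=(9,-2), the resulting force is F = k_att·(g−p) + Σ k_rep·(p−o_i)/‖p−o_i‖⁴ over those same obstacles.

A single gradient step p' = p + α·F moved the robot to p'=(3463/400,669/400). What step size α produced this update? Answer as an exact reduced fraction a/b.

α = 1/4

F_att = 3/4·(g−p) = 3/4·(-3,-1) = (-2.2500,-0.7500)
o1: d²=193 > ρ²=52 → inactive
o2: d²=197 > ρ²=52 → inactive
o3: d²=5 ≤ ρ²=52; F_rep = 11·(2,1)/5² = (0.8800,0.4400)
o4: d²=1 ≤ ρ²=52; F_rep = 11·(0,1)/1² = (0.0000,11.0000)
F = F_att + ΣF_rep = (-1.3700,10.6900)
Δp = p'−p = (-0.3425,2.6725); α = Δx/Fx = (-137/400) / (-137/100) = 1/4
check: Δy/Fy = (1069/400) / (1069/100) = 1/4 ✓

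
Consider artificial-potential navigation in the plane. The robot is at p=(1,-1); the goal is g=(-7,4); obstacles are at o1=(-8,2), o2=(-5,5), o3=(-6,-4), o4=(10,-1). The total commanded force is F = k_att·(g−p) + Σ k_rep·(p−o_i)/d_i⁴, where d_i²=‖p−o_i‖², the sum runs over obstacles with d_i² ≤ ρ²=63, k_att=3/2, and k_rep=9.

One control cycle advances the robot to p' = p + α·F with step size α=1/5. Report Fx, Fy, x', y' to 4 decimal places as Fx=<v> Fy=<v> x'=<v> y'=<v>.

F_att = 3/2·(g−p) = 3/2·(-8,5) = (-12.0000,7.5000)
o1: d²=90 > ρ²=63 → inactive
o2: d²=72 > ρ²=63 → inactive
o3: d²=58 ≤ ρ²=63; F_rep = 9·(7,3)/58² = (0.0187,0.0080)
o4: d²=81 > ρ²=63 → inactive
F = F_att + ΣF_rep = (-11.9813,7.5080)
p' = p + 1/5·F = (-1.3963,0.5016)

Fx=-11.9813 Fy=7.5080 x'=-1.3963 y'=0.5016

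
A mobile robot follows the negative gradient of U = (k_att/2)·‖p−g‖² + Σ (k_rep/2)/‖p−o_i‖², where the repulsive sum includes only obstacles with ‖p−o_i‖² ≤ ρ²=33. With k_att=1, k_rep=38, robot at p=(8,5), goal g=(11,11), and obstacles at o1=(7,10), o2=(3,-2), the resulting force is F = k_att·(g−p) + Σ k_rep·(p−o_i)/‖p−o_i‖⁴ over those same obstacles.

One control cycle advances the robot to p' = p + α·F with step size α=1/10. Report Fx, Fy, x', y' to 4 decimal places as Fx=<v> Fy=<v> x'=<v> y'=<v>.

Fx=3.0562 Fy=5.7189 x'=8.3056 y'=5.5719

F_att = 1·(g−p) = 1·(3,6) = (3.0000,6.0000)
o1: d²=26 ≤ ρ²=33; F_rep = 38·(1,-5)/26² = (0.0562,-0.2811)
o2: d²=74 > ρ²=33 → inactive
F = F_att + ΣF_rep = (3.0562,5.7189)
p' = p + 1/10·F = (8.3056,5.5719)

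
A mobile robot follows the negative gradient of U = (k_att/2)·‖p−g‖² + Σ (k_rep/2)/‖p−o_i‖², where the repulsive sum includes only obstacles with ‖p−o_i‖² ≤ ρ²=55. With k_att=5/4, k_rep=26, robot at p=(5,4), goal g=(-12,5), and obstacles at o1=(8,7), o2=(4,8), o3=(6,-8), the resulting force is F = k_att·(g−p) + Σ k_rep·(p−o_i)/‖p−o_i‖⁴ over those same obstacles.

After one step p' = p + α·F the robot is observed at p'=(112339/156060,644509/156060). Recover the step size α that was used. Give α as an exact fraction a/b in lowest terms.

α = 1/5

F_att = 5/4·(g−p) = 5/4·(-17,1) = (-21.2500,1.2500)
o1: d²=18 ≤ ρ²=55; F_rep = 26·(-3,-3)/18² = (-0.2407,-0.2407)
o2: d²=17 ≤ ρ²=55; F_rep = 26·(1,-4)/17² = (0.0900,-0.3599)
o3: d²=145 > ρ²=55 → inactive
F = F_att + ΣF_rep = (-21.4008,0.6494)
Δp = p'−p = (-4.2802,0.1299); α = Δx/Fx = (-667961/156060) / (-667961/31212) = 1/5
check: Δy/Fy = (20269/156060) / (20269/31212) = 1/5 ✓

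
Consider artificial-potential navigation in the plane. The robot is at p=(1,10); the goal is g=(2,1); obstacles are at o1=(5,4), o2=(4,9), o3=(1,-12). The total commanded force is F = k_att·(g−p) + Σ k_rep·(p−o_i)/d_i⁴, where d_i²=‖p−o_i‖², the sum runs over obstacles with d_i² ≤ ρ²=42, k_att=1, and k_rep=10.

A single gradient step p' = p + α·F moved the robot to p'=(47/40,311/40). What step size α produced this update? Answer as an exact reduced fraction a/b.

α = 1/4

F_att = 1·(g−p) = 1·(1,-9) = (1.0000,-9.0000)
o1: d²=52 > ρ²=42 → inactive
o2: d²=10 ≤ ρ²=42; F_rep = 10·(-3,1)/10² = (-0.3000,0.1000)
o3: d²=484 > ρ²=42 → inactive
F = F_att + ΣF_rep = (0.7000,-8.9000)
Δp = p'−p = (0.1750,-2.2250); α = Δx/Fx = (7/40) / (7/10) = 1/4
check: Δy/Fy = (-89/40) / (-89/10) = 1/4 ✓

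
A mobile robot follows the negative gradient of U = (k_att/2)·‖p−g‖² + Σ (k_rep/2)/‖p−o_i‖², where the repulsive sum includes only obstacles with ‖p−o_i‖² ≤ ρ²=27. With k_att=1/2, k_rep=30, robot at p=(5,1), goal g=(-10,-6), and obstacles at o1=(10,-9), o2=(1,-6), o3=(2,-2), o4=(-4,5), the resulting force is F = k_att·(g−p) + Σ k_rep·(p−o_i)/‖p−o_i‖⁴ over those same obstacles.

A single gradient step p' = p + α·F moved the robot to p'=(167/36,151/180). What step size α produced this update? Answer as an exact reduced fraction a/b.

F_att = 1/2·(g−p) = 1/2·(-15,-7) = (-7.5000,-3.5000)
o1: d²=125 > ρ²=27 → inactive
o2: d²=65 > ρ²=27 → inactive
o3: d²=18 ≤ ρ²=27; F_rep = 30·(3,3)/18² = (0.2778,0.2778)
o4: d²=97 > ρ²=27 → inactive
F = F_att + ΣF_rep = (-7.2222,-3.2222)
Δp = p'−p = (-0.3611,-0.1611); α = Δx/Fx = (-13/36) / (-65/9) = 1/20
check: Δy/Fy = (-29/180) / (-29/9) = 1/20 ✓

α = 1/20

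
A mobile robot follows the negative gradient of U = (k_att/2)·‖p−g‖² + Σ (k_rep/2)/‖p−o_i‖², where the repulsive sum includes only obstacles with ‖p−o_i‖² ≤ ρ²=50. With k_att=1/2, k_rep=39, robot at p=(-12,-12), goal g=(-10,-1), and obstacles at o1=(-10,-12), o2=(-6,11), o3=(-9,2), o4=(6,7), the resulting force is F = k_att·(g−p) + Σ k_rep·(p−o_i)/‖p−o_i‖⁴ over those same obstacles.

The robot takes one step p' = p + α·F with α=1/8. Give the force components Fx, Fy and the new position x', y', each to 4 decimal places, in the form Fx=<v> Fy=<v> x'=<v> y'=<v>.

Fx=-3.8750 Fy=5.5000 x'=-12.4844 y'=-11.3125

F_att = 1/2·(g−p) = 1/2·(2,11) = (1.0000,5.5000)
o1: d²=4 ≤ ρ²=50; F_rep = 39·(-2,0)/4² = (-4.8750,0.0000)
o2: d²=565 > ρ²=50 → inactive
o3: d²=205 > ρ²=50 → inactive
o4: d²=685 > ρ²=50 → inactive
F = F_att + ΣF_rep = (-3.8750,5.5000)
p' = p + 1/8·F = (-12.4844,-11.3125)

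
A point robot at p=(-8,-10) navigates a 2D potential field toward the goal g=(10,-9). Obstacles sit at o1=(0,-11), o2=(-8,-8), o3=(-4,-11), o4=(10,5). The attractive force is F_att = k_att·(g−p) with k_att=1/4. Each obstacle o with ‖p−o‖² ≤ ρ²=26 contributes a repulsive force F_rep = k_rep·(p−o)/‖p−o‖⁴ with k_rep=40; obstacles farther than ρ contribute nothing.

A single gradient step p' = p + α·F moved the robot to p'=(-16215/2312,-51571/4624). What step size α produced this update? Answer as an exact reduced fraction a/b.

α = 1/4

F_att = 1/4·(g−p) = 1/4·(18,1) = (4.5000,0.2500)
o1: d²=65 > ρ²=26 → inactive
o2: d²=4 ≤ ρ²=26; F_rep = 40·(0,-2)/4² = (0.0000,-5.0000)
o3: d²=17 ≤ ρ²=26; F_rep = 40·(-4,1)/17² = (-0.5536,0.1384)
o4: d²=549 > ρ²=26 → inactive
F = F_att + ΣF_rep = (3.9464,-4.6116)
Δp = p'−p = (0.9866,-1.1529); α = Δx/Fx = (2281/2312) / (2281/578) = 1/4
check: Δy/Fy = (-5331/4624) / (-5331/1156) = 1/4 ✓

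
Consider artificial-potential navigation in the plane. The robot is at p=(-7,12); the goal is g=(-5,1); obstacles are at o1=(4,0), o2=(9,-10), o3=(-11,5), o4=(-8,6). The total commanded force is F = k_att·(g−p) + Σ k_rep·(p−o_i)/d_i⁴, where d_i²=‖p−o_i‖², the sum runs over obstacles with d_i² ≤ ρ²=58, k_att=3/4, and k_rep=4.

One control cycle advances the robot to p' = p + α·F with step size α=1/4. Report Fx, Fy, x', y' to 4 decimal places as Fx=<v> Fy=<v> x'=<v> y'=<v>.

F_att = 3/4·(g−p) = 3/4·(2,-11) = (1.5000,-8.2500)
o1: d²=265 > ρ²=58 → inactive
o2: d²=740 > ρ²=58 → inactive
o3: d²=65 > ρ²=58 → inactive
o4: d²=37 ≤ ρ²=58; F_rep = 4·(1,6)/37² = (0.0029,0.0175)
F = F_att + ΣF_rep = (1.5029,-8.2325)
p' = p + 1/4·F = (-6.6243,9.9419)

Fx=1.5029 Fy=-8.2325 x'=-6.6243 y'=9.9419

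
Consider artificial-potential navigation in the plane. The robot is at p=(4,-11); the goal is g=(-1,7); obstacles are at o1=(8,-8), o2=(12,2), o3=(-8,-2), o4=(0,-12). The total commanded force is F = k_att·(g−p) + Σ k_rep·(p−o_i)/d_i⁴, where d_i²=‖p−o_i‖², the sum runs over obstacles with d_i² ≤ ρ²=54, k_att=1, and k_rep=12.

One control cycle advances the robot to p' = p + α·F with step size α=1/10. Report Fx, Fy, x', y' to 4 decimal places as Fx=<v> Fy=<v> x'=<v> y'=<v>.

Fx=-4.9107 Fy=17.9839 x'=3.5089 y'=-9.2016

F_att = 1·(g−p) = 1·(-5,18) = (-5.0000,18.0000)
o1: d²=25 ≤ ρ²=54; F_rep = 12·(-4,-3)/25² = (-0.0768,-0.0576)
o2: d²=233 > ρ²=54 → inactive
o3: d²=225 > ρ²=54 → inactive
o4: d²=17 ≤ ρ²=54; F_rep = 12·(4,1)/17² = (0.1661,0.0415)
F = F_att + ΣF_rep = (-4.9107,17.9839)
p' = p + 1/10·F = (3.5089,-9.2016)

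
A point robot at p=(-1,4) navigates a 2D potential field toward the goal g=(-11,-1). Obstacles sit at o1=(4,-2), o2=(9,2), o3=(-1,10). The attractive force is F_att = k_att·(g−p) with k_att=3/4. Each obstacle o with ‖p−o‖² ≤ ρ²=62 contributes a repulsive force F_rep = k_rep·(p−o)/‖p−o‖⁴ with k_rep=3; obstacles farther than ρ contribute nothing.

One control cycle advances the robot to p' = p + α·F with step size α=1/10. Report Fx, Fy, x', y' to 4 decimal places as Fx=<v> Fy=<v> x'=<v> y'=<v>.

Fx=-7.5040 Fy=-3.7591 x'=-1.7504 y'=3.6241

F_att = 3/4·(g−p) = 3/4·(-10,-5) = (-7.5000,-3.7500)
o1: d²=61 ≤ ρ²=62; F_rep = 3·(-5,6)/61² = (-0.0040,0.0048)
o2: d²=104 > ρ²=62 → inactive
o3: d²=36 ≤ ρ²=62; F_rep = 3·(0,-6)/36² = (0.0000,-0.0139)
F = F_att + ΣF_rep = (-7.5040,-3.7591)
p' = p + 1/10·F = (-1.7504,3.6241)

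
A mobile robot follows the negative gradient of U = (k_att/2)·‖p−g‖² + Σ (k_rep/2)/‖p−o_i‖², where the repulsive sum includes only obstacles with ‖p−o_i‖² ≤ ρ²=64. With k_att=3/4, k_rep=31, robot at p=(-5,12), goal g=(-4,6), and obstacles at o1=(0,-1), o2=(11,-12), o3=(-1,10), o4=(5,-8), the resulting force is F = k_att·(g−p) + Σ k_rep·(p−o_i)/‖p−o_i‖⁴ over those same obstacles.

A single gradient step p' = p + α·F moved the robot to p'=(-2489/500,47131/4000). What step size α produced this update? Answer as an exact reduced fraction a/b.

F_att = 3/4·(g−p) = 3/4·(1,-6) = (0.7500,-4.5000)
o1: d²=194 > ρ²=64 → inactive
o2: d²=832 > ρ²=64 → inactive
o3: d²=20 ≤ ρ²=64; F_rep = 31·(-4,2)/20² = (-0.3100,0.1550)
o4: d²=500 > ρ²=64 → inactive
F = F_att + ΣF_rep = (0.4400,-4.3450)
Δp = p'−p = (0.0220,-0.2172); α = Δx/Fx = (11/500) / (11/25) = 1/20
check: Δy/Fy = (-869/4000) / (-869/200) = 1/20 ✓

α = 1/20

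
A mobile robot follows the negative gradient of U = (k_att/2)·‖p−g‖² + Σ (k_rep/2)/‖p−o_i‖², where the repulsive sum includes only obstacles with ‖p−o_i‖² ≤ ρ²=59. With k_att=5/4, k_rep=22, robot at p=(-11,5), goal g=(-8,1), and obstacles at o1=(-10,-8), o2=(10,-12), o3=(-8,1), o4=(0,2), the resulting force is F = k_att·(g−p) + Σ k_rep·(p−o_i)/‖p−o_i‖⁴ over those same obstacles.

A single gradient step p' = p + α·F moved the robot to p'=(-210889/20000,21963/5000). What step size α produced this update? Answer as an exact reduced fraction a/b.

α = 1/8

F_att = 5/4·(g−p) = 5/4·(3,-4) = (3.7500,-5.0000)
o1: d²=170 > ρ²=59 → inactive
o2: d²=730 > ρ²=59 → inactive
o3: d²=25 ≤ ρ²=59; F_rep = 22·(-3,4)/25² = (-0.1056,0.1408)
o4: d²=130 > ρ²=59 → inactive
F = F_att + ΣF_rep = (3.6444,-4.8592)
Δp = p'−p = (0.4556,-0.6074); α = Δx/Fx = (9111/20000) / (9111/2500) = 1/8
check: Δy/Fy = (-3037/5000) / (-3037/625) = 1/8 ✓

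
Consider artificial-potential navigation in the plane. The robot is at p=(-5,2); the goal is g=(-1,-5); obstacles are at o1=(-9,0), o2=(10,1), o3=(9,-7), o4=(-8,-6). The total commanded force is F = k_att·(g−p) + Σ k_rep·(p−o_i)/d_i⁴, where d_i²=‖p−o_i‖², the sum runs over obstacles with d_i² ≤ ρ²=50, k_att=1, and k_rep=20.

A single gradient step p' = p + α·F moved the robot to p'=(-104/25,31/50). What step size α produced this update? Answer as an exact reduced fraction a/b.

α = 1/5

F_att = 1·(g−p) = 1·(4,-7) = (4.0000,-7.0000)
o1: d²=20 ≤ ρ²=50; F_rep = 20·(4,2)/20² = (0.2000,0.1000)
o2: d²=226 > ρ²=50 → inactive
o3: d²=277 > ρ²=50 → inactive
o4: d²=73 > ρ²=50 → inactive
F = F_att + ΣF_rep = (4.2000,-6.9000)
Δp = p'−p = (0.8400,-1.3800); α = Δx/Fx = (21/25) / (21/5) = 1/5
check: Δy/Fy = (-69/50) / (-69/10) = 1/5 ✓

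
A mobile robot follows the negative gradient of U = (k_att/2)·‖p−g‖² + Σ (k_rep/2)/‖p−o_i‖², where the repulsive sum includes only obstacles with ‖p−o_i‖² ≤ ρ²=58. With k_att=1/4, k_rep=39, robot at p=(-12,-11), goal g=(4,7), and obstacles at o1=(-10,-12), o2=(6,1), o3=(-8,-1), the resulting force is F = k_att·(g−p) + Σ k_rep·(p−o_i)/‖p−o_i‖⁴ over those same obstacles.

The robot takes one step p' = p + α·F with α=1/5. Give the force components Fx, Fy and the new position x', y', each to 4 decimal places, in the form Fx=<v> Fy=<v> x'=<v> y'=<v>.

Fx=0.8800 Fy=6.0600 x'=-11.8240 y'=-9.7880

F_att = 1/4·(g−p) = 1/4·(16,18) = (4.0000,4.5000)
o1: d²=5 ≤ ρ²=58; F_rep = 39·(-2,1)/5² = (-3.1200,1.5600)
o2: d²=468 > ρ²=58 → inactive
o3: d²=116 > ρ²=58 → inactive
F = F_att + ΣF_rep = (0.8800,6.0600)
p' = p + 1/5·F = (-11.8240,-9.7880)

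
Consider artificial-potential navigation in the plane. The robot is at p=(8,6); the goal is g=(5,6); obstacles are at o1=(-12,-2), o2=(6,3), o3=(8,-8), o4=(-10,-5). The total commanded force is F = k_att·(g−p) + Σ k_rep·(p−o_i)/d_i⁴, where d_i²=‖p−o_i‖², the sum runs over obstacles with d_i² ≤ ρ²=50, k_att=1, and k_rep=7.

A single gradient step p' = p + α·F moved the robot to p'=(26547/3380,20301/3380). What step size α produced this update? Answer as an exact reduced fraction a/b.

α = 1/20

F_att = 1·(g−p) = 1·(-3,0) = (-3.0000,0.0000)
o1: d²=464 > ρ²=50 → inactive
o2: d²=13 ≤ ρ²=50; F_rep = 7·(2,3)/13² = (0.0828,0.1243)
o3: d²=196 > ρ²=50 → inactive
o4: d²=445 > ρ²=50 → inactive
F = F_att + ΣF_rep = (-2.9172,0.1243)
Δp = p'−p = (-0.1459,0.0062); α = Δx/Fx = (-493/3380) / (-493/169) = 1/20
check: Δy/Fy = (21/3380) / (21/169) = 1/20 ✓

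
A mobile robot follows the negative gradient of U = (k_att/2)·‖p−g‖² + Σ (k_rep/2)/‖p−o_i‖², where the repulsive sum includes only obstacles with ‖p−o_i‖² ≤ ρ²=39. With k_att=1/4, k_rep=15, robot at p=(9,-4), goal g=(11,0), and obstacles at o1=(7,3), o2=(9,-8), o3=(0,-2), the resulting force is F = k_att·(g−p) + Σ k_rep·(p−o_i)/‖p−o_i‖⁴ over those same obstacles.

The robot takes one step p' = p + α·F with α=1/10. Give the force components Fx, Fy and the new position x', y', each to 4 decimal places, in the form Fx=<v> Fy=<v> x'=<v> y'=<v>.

F_att = 1/4·(g−p) = 1/4·(2,4) = (0.5000,1.0000)
o1: d²=53 > ρ²=39 → inactive
o2: d²=16 ≤ ρ²=39; F_rep = 15·(0,4)/16² = (0.0000,0.2344)
o3: d²=85 > ρ²=39 → inactive
F = F_att + ΣF_rep = (0.5000,1.2344)
p' = p + 1/10·F = (9.0500,-3.8766)

Fx=0.5000 Fy=1.2344 x'=9.0500 y'=-3.8766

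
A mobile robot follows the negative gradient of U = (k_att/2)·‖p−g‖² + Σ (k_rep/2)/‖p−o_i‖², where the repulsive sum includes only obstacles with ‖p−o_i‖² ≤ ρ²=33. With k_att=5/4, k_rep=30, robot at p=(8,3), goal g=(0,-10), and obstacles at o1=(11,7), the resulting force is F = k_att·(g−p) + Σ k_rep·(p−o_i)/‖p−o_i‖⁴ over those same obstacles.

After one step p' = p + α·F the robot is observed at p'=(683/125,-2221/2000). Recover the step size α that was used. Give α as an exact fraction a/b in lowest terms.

α = 1/4

F_att = 5/4·(g−p) = 5/4·(-8,-13) = (-10.0000,-16.2500)
o1: d²=25 ≤ ρ²=33; F_rep = 30·(-3,-4)/25² = (-0.1440,-0.1920)
F = F_att + ΣF_rep = (-10.1440,-16.4420)
Δp = p'−p = (-2.5360,-4.1105); α = Δx/Fx = (-317/125) / (-1268/125) = 1/4
check: Δy/Fy = (-8221/2000) / (-8221/500) = 1/4 ✓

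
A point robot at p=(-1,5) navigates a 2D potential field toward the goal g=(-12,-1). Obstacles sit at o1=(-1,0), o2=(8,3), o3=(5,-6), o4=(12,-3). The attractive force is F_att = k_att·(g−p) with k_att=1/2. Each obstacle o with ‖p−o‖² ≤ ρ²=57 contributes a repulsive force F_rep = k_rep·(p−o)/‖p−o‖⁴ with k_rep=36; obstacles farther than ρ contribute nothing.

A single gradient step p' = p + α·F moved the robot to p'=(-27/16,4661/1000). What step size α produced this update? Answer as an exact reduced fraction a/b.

α = 1/8

F_att = 1/2·(g−p) = 1/2·(-11,-6) = (-5.5000,-3.0000)
o1: d²=25 ≤ ρ²=57; F_rep = 36·(0,5)/25² = (0.0000,0.2880)
o2: d²=85 > ρ²=57 → inactive
o3: d²=157 > ρ²=57 → inactive
o4: d²=233 > ρ²=57 → inactive
F = F_att + ΣF_rep = (-5.5000,-2.7120)
Δp = p'−p = (-0.6875,-0.3390); α = Δx/Fx = (-11/16) / (-11/2) = 1/8
check: Δy/Fy = (-339/1000) / (-339/125) = 1/8 ✓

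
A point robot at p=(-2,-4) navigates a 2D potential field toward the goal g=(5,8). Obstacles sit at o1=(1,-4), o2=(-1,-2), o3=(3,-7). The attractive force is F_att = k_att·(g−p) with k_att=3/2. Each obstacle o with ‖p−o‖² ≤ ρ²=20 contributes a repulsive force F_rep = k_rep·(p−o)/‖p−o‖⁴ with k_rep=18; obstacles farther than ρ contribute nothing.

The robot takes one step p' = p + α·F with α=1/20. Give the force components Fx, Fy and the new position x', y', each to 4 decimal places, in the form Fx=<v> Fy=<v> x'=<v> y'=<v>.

F_att = 3/2·(g−p) = 3/2·(7,12) = (10.5000,18.0000)
o1: d²=9 ≤ ρ²=20; F_rep = 18·(-3,0)/9² = (-0.6667,0.0000)
o2: d²=5 ≤ ρ²=20; F_rep = 18·(-1,-2)/5² = (-0.7200,-1.4400)
o3: d²=34 > ρ²=20 → inactive
F = F_att + ΣF_rep = (9.1133,16.5600)
p' = p + 1/20·F = (-1.5443,-3.1720)

Fx=9.1133 Fy=16.5600 x'=-1.5443 y'=-3.1720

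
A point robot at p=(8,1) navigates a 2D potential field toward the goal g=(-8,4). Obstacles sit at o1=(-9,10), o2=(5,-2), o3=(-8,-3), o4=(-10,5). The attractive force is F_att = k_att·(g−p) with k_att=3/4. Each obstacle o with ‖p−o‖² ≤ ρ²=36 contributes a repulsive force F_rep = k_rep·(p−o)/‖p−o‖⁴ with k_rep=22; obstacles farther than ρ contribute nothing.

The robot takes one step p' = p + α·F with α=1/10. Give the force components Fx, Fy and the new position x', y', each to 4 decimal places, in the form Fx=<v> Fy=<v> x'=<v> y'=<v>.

Fx=-11.7963 Fy=2.4537 x'=6.8204 y'=1.2454

F_att = 3/4·(g−p) = 3/4·(-16,3) = (-12.0000,2.2500)
o1: d²=370 > ρ²=36 → inactive
o2: d²=18 ≤ ρ²=36; F_rep = 22·(3,3)/18² = (0.2037,0.2037)
o3: d²=272 > ρ²=36 → inactive
o4: d²=340 > ρ²=36 → inactive
F = F_att + ΣF_rep = (-11.7963,2.4537)
p' = p + 1/10·F = (6.8204,1.2454)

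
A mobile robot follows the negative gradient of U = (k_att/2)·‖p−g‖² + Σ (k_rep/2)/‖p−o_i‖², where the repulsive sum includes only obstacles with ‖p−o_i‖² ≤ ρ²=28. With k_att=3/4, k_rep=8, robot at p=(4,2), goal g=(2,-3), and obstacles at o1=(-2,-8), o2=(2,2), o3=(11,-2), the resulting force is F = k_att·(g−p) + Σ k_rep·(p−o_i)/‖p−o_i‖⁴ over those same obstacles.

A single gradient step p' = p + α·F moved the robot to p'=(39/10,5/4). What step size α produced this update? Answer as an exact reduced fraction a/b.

α = 1/5

F_att = 3/4·(g−p) = 3/4·(-2,-5) = (-1.5000,-3.7500)
o1: d²=136 > ρ²=28 → inactive
o2: d²=4 ≤ ρ²=28; F_rep = 8·(2,0)/4² = (1.0000,0.0000)
o3: d²=65 > ρ²=28 → inactive
F = F_att + ΣF_rep = (-0.5000,-3.7500)
Δp = p'−p = (-0.1000,-0.7500); α = Δx/Fx = (-1/10) / (-1/2) = 1/5
check: Δy/Fy = (-3/4) / (-15/4) = 1/5 ✓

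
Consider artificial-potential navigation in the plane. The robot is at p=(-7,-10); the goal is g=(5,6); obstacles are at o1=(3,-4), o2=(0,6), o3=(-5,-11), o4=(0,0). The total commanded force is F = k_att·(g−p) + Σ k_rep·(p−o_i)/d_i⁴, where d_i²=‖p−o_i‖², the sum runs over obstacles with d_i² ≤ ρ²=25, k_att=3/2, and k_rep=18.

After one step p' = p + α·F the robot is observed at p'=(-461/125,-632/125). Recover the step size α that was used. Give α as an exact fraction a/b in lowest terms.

α = 1/5

F_att = 3/2·(g−p) = 3/2·(12,16) = (18.0000,24.0000)
o1: d²=136 > ρ²=25 → inactive
o2: d²=305 > ρ²=25 → inactive
o3: d²=5 ≤ ρ²=25; F_rep = 18·(-2,1)/5² = (-1.4400,0.7200)
o4: d²=149 > ρ²=25 → inactive
F = F_att + ΣF_rep = (16.5600,24.7200)
Δp = p'−p = (3.3120,4.9440); α = Δx/Fx = (414/125) / (414/25) = 1/5
check: Δy/Fy = (618/125) / (618/25) = 1/5 ✓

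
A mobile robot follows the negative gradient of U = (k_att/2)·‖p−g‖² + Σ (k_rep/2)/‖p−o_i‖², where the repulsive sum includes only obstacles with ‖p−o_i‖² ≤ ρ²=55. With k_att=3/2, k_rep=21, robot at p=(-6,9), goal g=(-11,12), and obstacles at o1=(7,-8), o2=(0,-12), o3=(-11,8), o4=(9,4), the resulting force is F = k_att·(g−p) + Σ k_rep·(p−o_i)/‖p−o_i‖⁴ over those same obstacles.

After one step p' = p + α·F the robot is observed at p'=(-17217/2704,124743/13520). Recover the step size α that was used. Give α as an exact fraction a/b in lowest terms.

F_att = 3/2·(g−p) = 3/2·(-5,3) = (-7.5000,4.5000)
o1: d²=458 > ρ²=55 → inactive
o2: d²=477 > ρ²=55 → inactive
o3: d²=26 ≤ ρ²=55; F_rep = 21·(5,1)/26² = (0.1553,0.0311)
o4: d²=250 > ρ²=55 → inactive
F = F_att + ΣF_rep = (-7.3447,4.5311)
Δp = p'−p = (-0.3672,0.2266); α = Δx/Fx = (-993/2704) / (-4965/676) = 1/20
check: Δy/Fy = (3063/13520) / (3063/676) = 1/20 ✓

α = 1/20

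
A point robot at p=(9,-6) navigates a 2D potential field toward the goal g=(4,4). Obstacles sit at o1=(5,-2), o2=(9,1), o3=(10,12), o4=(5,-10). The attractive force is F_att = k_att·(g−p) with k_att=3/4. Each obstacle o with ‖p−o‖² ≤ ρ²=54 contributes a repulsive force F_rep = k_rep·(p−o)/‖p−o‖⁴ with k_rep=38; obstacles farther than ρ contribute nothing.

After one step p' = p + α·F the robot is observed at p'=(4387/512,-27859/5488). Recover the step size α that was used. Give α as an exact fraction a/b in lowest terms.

F_att = 3/4·(g−p) = 3/4·(-5,10) = (-3.7500,7.5000)
o1: d²=32 ≤ ρ²=54; F_rep = 38·(4,-4)/32² = (0.1484,-0.1484)
o2: d²=49 ≤ ρ²=54; F_rep = 38·(0,-7)/49² = (0.0000,-0.1108)
o3: d²=325 > ρ²=54 → inactive
o4: d²=32 ≤ ρ²=54; F_rep = 38·(4,4)/32² = (0.1484,0.1484)
F = F_att + ΣF_rep = (-3.4531,7.3892)
Δp = p'−p = (-0.4316,0.9237); α = Δx/Fx = (-221/512) / (-221/64) = 1/8
check: Δy/Fy = (5069/5488) / (5069/686) = 1/8 ✓

α = 1/8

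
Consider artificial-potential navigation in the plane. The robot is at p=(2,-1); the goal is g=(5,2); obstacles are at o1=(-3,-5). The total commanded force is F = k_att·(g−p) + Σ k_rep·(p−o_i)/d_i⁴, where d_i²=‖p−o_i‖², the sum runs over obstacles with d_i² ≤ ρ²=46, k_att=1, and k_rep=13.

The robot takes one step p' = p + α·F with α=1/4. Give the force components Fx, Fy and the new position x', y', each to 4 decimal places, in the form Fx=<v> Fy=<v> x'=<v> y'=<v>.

F_att = 1·(g−p) = 1·(3,3) = (3.0000,3.0000)
o1: d²=41 ≤ ρ²=46; F_rep = 13·(5,4)/41² = (0.0387,0.0309)
F = F_att + ΣF_rep = (3.0387,3.0309)
p' = p + 1/4·F = (2.7597,-0.2423)

Fx=3.0387 Fy=3.0309 x'=2.7597 y'=-0.2423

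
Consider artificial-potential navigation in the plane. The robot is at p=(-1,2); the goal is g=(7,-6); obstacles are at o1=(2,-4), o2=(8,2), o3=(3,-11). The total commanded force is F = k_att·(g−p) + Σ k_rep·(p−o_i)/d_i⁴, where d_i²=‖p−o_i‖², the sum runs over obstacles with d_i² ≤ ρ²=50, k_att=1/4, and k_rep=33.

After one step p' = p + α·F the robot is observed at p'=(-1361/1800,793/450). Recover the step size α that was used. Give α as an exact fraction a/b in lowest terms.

F_att = 1/4·(g−p) = 1/4·(8,-8) = (2.0000,-2.0000)
o1: d²=45 ≤ ρ²=50; F_rep = 33·(-3,6)/45² = (-0.0489,0.0978)
o2: d²=81 > ρ²=50 → inactive
o3: d²=185 > ρ²=50 → inactive
F = F_att + ΣF_rep = (1.9511,-1.9022)
Δp = p'−p = (0.2439,-0.2378); α = Δx/Fx = (439/1800) / (439/225) = 1/8
check: Δy/Fy = (-107/450) / (-428/225) = 1/8 ✓

α = 1/8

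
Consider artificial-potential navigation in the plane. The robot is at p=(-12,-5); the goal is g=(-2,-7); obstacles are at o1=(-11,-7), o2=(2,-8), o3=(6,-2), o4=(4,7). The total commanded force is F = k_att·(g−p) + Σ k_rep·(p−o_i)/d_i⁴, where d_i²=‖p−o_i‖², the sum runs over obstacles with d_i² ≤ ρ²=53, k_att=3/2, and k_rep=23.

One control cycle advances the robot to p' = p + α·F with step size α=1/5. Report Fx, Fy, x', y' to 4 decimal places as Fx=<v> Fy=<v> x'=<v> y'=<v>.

Fx=14.0800 Fy=-1.1600 x'=-9.1840 y'=-5.2320

F_att = 3/2·(g−p) = 3/2·(10,-2) = (15.0000,-3.0000)
o1: d²=5 ≤ ρ²=53; F_rep = 23·(-1,2)/5² = (-0.9200,1.8400)
o2: d²=205 > ρ²=53 → inactive
o3: d²=333 > ρ²=53 → inactive
o4: d²=400 > ρ²=53 → inactive
F = F_att + ΣF_rep = (14.0800,-1.1600)
p' = p + 1/5·F = (-9.1840,-5.2320)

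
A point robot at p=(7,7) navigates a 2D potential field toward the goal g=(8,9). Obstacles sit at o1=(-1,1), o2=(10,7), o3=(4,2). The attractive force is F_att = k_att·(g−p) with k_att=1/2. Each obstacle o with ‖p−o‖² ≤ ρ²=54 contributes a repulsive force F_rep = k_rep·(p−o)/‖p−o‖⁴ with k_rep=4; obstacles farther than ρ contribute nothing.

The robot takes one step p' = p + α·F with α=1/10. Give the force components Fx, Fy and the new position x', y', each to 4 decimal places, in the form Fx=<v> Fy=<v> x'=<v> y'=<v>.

F_att = 1/2·(g−p) = 1/2·(1,2) = (0.5000,1.0000)
o1: d²=100 > ρ²=54 → inactive
o2: d²=9 ≤ ρ²=54; F_rep = 4·(-3,0)/9² = (-0.1481,0.0000)
o3: d²=34 ≤ ρ²=54; F_rep = 4·(3,5)/34² = (0.0104,0.0173)
F = F_att + ΣF_rep = (0.3622,1.0173)
p' = p + 1/10·F = (7.0362,7.1017)

Fx=0.3622 Fy=1.0173 x'=7.0362 y'=7.1017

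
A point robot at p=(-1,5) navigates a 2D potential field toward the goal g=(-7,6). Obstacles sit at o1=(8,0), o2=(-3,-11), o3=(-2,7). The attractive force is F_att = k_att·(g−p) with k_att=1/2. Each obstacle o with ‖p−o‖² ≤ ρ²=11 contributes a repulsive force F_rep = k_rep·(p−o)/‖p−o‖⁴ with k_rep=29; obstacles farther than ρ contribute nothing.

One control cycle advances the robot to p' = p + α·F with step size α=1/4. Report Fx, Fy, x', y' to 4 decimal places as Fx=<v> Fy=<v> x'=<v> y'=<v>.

Fx=-1.8400 Fy=-1.8200 x'=-1.4600 y'=4.5450

F_att = 1/2·(g−p) = 1/2·(-6,1) = (-3.0000,0.5000)
o1: d²=106 > ρ²=11 → inactive
o2: d²=260 > ρ²=11 → inactive
o3: d²=5 ≤ ρ²=11; F_rep = 29·(1,-2)/5² = (1.1600,-2.3200)
F = F_att + ΣF_rep = (-1.8400,-1.8200)
p' = p + 1/4·F = (-1.4600,4.5450)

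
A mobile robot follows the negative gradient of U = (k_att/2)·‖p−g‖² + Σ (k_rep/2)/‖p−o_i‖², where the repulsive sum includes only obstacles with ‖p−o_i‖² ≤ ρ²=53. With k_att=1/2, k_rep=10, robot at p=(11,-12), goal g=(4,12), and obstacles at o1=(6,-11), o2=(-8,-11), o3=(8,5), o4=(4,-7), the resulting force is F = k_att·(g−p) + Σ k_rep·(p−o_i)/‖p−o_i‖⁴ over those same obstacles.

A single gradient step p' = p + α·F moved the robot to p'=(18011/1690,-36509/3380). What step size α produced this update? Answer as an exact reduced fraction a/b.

α = 1/10

F_att = 1/2·(g−p) = 1/2·(-7,24) = (-3.5000,12.0000)
o1: d²=26 ≤ ρ²=53; F_rep = 10·(5,-1)/26² = (0.0740,-0.0148)
o2: d²=362 > ρ²=53 → inactive
o3: d²=298 > ρ²=53 → inactive
o4: d²=74 > ρ²=53 → inactive
F = F_att + ΣF_rep = (-3.4260,11.9852)
Δp = p'−p = (-0.3426,1.1985); α = Δx/Fx = (-579/1690) / (-579/169) = 1/10
check: Δy/Fy = (4051/3380) / (4051/338) = 1/10 ✓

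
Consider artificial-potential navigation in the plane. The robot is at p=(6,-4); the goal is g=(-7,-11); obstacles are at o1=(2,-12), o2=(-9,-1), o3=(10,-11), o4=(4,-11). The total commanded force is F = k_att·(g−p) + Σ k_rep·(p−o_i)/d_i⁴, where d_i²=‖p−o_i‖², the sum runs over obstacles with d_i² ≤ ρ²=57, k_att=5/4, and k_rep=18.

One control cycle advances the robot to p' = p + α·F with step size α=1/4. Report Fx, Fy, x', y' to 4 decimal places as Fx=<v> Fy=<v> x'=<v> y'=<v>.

F_att = 5/4·(g−p) = 5/4·(-13,-7) = (-16.2500,-8.7500)
o1: d²=80 > ρ²=57 → inactive
o2: d²=234 > ρ²=57 → inactive
o3: d²=65 > ρ²=57 → inactive
o4: d²=53 ≤ ρ²=57; F_rep = 18·(2,7)/53² = (0.0128,0.0449)
F = F_att + ΣF_rep = (-16.2372,-8.7051)
p' = p + 1/4·F = (1.9407,-6.1763)

Fx=-16.2372 Fy=-8.7051 x'=1.9407 y'=-6.1763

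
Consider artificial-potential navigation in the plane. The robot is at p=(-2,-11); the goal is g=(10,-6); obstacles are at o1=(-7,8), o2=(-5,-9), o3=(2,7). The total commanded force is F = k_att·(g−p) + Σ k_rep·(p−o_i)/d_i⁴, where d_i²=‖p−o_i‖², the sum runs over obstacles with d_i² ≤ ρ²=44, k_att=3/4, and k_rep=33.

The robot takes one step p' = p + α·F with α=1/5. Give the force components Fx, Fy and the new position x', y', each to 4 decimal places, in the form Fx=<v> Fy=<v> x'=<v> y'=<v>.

Fx=9.5858 Fy=3.3595 x'=-0.0828 y'=-10.3281

F_att = 3/4·(g−p) = 3/4·(12,5) = (9.0000,3.7500)
o1: d²=386 > ρ²=44 → inactive
o2: d²=13 ≤ ρ²=44; F_rep = 33·(3,-2)/13² = (0.5858,-0.3905)
o3: d²=340 > ρ²=44 → inactive
F = F_att + ΣF_rep = (9.5858,3.3595)
p' = p + 1/5·F = (-0.0828,-10.3281)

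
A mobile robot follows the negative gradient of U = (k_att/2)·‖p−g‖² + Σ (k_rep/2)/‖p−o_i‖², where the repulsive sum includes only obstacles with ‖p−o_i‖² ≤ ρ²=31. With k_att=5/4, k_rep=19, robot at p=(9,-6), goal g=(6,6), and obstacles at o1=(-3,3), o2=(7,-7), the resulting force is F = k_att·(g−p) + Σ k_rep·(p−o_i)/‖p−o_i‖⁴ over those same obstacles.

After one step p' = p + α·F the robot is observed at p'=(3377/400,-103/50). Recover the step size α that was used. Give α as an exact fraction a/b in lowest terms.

F_att = 5/4·(g−p) = 5/4·(-3,12) = (-3.7500,15.0000)
o1: d²=225 > ρ²=31 → inactive
o2: d²=5 ≤ ρ²=31; F_rep = 19·(2,1)/5² = (1.5200,0.7600)
F = F_att + ΣF_rep = (-2.2300,15.7600)
Δp = p'−p = (-0.5575,3.9400); α = Δx/Fx = (-223/400) / (-223/100) = 1/4
check: Δy/Fy = (197/50) / (394/25) = 1/4 ✓

α = 1/4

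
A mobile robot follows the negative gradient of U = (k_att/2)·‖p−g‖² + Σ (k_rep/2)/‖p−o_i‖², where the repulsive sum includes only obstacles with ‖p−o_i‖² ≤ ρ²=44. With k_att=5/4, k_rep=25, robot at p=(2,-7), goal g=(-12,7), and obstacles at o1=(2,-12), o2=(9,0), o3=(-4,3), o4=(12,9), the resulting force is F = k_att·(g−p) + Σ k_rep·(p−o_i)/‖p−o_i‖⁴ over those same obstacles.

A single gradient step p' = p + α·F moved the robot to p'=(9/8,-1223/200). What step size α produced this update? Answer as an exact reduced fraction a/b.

F_att = 5/4·(g−p) = 5/4·(-14,14) = (-17.5000,17.5000)
o1: d²=25 ≤ ρ²=44; F_rep = 25·(0,5)/25² = (0.0000,0.2000)
o2: d²=98 > ρ²=44 → inactive
o3: d²=136 > ρ²=44 → inactive
o4: d²=356 > ρ²=44 → inactive
F = F_att + ΣF_rep = (-17.5000,17.7000)
Δp = p'−p = (-0.8750,0.8850); α = Δx/Fx = (-7/8) / (-35/2) = 1/20
check: Δy/Fy = (177/200) / (177/10) = 1/20 ✓

α = 1/20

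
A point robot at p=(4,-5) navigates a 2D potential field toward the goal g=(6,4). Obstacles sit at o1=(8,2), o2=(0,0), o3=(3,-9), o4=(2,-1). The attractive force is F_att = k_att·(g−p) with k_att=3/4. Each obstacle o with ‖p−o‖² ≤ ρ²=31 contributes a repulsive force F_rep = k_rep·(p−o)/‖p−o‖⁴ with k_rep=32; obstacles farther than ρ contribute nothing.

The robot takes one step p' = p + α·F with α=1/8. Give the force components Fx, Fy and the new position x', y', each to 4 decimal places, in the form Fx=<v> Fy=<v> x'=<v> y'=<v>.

Fx=1.7707 Fy=6.8729 x'=4.2213 y'=-4.1409

F_att = 3/4·(g−p) = 3/4·(2,9) = (1.5000,6.7500)
o1: d²=65 > ρ²=31 → inactive
o2: d²=41 > ρ²=31 → inactive
o3: d²=17 ≤ ρ²=31; F_rep = 32·(1,4)/17² = (0.1107,0.4429)
o4: d²=20 ≤ ρ²=31; F_rep = 32·(2,-4)/20² = (0.1600,-0.3200)
F = F_att + ΣF_rep = (1.7707,6.8729)
p' = p + 1/8·F = (4.2213,-4.1409)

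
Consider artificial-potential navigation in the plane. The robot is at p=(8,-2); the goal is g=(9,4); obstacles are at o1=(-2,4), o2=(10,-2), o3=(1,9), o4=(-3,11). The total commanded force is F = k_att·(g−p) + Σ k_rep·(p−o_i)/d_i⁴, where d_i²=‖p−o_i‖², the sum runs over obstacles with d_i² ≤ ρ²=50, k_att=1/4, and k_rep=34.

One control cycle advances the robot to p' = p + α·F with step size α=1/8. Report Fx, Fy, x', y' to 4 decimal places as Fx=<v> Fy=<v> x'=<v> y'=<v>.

Fx=-4.0000 Fy=1.5000 x'=7.5000 y'=-1.8125

F_att = 1/4·(g−p) = 1/4·(1,6) = (0.2500,1.5000)
o1: d²=136 > ρ²=50 → inactive
o2: d²=4 ≤ ρ²=50; F_rep = 34·(-2,0)/4² = (-4.2500,0.0000)
o3: d²=170 > ρ²=50 → inactive
o4: d²=290 > ρ²=50 → inactive
F = F_att + ΣF_rep = (-4.0000,1.5000)
p' = p + 1/8·F = (7.5000,-1.8125)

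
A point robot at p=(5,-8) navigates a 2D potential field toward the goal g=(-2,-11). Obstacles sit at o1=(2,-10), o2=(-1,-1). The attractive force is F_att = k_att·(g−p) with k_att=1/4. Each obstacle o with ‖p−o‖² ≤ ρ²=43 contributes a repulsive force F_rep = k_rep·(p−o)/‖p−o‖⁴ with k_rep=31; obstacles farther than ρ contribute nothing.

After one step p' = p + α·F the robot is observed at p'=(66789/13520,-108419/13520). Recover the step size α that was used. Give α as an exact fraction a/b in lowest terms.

F_att = 1/4·(g−p) = 1/4·(-7,-3) = (-1.7500,-0.7500)
o1: d²=13 ≤ ρ²=43; F_rep = 31·(3,2)/13² = (0.5503,0.3669)
o2: d²=85 > ρ²=43 → inactive
F = F_att + ΣF_rep = (-1.1997,-0.3831)
Δp = p'−p = (-0.0600,-0.0192); α = Δx/Fx = (-811/13520) / (-811/676) = 1/20
check: Δy/Fy = (-259/13520) / (-259/676) = 1/20 ✓

α = 1/20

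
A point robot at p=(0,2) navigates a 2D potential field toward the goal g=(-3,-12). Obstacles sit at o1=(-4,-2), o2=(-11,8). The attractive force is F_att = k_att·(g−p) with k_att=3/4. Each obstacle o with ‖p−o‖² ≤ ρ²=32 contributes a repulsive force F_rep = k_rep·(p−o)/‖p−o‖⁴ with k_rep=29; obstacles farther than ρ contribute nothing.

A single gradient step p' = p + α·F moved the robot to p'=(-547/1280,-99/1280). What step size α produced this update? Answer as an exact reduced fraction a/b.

F_att = 3/4·(g−p) = 3/4·(-3,-14) = (-2.2500,-10.5000)
o1: d²=32 ≤ ρ²=32; F_rep = 29·(4,4)/32² = (0.1133,0.1133)
o2: d²=157 > ρ²=32 → inactive
F = F_att + ΣF_rep = (-2.1367,-10.3867)
Δp = p'−p = (-0.4273,-2.0773); α = Δx/Fx = (-547/1280) / (-547/256) = 1/5
check: Δy/Fy = (-2659/1280) / (-2659/256) = 1/5 ✓

α = 1/5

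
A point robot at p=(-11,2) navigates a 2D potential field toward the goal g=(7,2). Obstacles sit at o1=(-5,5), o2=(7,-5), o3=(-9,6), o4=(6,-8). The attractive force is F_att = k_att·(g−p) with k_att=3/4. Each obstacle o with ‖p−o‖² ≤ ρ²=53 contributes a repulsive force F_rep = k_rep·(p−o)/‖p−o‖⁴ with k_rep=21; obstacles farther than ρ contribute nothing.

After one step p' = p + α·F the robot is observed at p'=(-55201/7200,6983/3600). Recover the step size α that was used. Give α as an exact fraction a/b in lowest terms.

α = 1/4

F_att = 3/4·(g−p) = 3/4·(18,0) = (13.5000,0.0000)
o1: d²=45 ≤ ρ²=53; F_rep = 21·(-6,-3)/45² = (-0.0622,-0.0311)
o2: d²=373 > ρ²=53 → inactive
o3: d²=20 ≤ ρ²=53; F_rep = 21·(-2,-4)/20² = (-0.1050,-0.2100)
o4: d²=389 > ρ²=53 → inactive
F = F_att + ΣF_rep = (13.3328,-0.2411)
Δp = p'−p = (3.3332,-0.0603); α = Δx/Fx = (23999/7200) / (23999/1800) = 1/4
check: Δy/Fy = (-217/3600) / (-217/900) = 1/4 ✓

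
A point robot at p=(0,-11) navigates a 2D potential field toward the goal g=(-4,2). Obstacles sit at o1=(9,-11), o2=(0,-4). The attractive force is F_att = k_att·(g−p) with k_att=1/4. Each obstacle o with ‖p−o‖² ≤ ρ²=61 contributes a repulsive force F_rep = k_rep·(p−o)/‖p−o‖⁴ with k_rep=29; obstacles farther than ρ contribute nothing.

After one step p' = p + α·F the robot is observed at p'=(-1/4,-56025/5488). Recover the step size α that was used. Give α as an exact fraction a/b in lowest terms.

F_att = 1/4·(g−p) = 1/4·(-4,13) = (-1.0000,3.2500)
o1: d²=81 > ρ²=61 → inactive
o2: d²=49 ≤ ρ²=61; F_rep = 29·(0,-7)/49² = (0.0000,-0.0845)
F = F_att + ΣF_rep = (-1.0000,3.1655)
Δp = p'−p = (-0.2500,0.7914); α = Δx/Fx = (-1/4) / (-1) = 1/4
check: Δy/Fy = (4343/5488) / (4343/1372) = 1/4 ✓

α = 1/4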